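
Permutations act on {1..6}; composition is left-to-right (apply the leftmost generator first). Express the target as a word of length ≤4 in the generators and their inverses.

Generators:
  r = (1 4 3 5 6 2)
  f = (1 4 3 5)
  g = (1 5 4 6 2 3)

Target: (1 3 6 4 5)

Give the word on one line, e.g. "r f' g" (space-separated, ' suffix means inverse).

  after r': (1 2 6 5 3 4)
  after g: (1 3 6 4 5)

r' g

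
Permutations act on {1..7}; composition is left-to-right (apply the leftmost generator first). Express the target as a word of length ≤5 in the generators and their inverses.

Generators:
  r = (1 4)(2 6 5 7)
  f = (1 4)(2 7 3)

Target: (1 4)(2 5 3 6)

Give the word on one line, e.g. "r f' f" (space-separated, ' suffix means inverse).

r' f' r' r' f

  after r': (1 4)(2 7 5 6)
  after f': (3 7 5 6)
  after r': (1 4)(2 7 6 3 5)
  after r': (2 5 7)(3 6)
  after f: (1 4)(2 5 3 6)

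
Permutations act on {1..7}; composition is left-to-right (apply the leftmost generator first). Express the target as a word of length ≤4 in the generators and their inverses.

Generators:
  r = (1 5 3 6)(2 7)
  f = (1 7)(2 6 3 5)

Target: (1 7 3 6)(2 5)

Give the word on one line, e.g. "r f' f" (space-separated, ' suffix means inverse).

f r' r'

  after f: (1 7)(2 6 3 5)
  after r': (1 2 3)(5 7 6)
  after r': (1 7 3 6)(2 5)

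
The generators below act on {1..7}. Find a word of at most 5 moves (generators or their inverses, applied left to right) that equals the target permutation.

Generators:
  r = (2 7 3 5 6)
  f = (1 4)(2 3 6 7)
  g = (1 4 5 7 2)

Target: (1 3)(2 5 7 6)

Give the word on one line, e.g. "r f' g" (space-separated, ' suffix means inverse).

  after r: (2 7 3 5 6)
  after g': (1 2 5 6 7 3 4)
  after f: (1 3)(2 5 7 6)

r g' f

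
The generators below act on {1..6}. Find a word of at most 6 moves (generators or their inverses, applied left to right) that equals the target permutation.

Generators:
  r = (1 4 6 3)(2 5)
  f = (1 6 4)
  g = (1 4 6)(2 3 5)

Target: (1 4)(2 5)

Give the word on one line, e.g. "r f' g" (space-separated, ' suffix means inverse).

  after r: (1 4 6 3)(2 5)
  after r: (1 6)(3 4)
  after f: (1 4 3)
  after f: (3 6 4)
  after r: (1 4)(2 5)

r r f f r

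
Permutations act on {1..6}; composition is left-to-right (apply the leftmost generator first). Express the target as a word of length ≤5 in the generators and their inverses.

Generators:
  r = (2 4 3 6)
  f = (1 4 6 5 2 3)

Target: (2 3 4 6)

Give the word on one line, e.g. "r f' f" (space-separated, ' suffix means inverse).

f f r' r' f'

  after f: (1 4 6 5 2 3)
  after f: (1 6 2)(3 4 5)
  after r': (1 3 2)(4 5)
  after r': (1 4 5 2)(3 6)
  after f': (2 3 4 6)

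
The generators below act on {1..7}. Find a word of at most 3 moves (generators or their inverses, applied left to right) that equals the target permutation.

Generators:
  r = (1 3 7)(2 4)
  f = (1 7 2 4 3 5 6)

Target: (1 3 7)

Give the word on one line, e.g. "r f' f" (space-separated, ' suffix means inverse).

  after r': (1 7 3)(2 4)
  after r': (1 3 7)

r' r'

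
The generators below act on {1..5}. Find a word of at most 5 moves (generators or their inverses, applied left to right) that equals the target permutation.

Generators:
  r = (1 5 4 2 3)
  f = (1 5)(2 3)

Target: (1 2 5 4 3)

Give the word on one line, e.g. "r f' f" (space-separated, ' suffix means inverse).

  after f': (1 5)(2 3)
  after r: (1 4 2)
  after r: (1 2 5 4 3)

f' r r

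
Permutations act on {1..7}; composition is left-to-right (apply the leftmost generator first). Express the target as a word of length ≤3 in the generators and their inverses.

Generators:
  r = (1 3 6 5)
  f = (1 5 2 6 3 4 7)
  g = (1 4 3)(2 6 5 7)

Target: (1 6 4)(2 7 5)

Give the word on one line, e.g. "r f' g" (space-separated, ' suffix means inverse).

r' g'

  after r': (1 5 6 3)
  after g': (1 6 4)(2 7 5)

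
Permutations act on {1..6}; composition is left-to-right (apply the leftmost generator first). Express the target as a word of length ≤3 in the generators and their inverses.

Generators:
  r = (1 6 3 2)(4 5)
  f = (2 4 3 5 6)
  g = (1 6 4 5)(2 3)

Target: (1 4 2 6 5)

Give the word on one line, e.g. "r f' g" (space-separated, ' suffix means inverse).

f' g' r

  after f': (2 6 5 3 4)
  after g': (1 5 2)(3 6 4)
  after r: (1 4 2 6 5)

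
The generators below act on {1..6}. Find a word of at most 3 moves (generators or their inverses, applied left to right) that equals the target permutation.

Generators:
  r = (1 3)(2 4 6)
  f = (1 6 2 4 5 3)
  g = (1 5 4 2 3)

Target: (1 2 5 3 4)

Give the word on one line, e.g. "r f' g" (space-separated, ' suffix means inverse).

  after g': (1 3 2 4 5)
  after g': (1 2 5 3 4)

g' g'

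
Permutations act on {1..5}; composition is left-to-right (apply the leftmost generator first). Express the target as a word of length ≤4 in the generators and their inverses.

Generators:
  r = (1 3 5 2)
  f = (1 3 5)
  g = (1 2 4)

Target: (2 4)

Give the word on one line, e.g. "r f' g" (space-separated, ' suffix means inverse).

g' g' f' r

  after g': (1 4 2)
  after g': (1 2 4)
  after f': (1 2 4 5 3)
  after r: (2 4)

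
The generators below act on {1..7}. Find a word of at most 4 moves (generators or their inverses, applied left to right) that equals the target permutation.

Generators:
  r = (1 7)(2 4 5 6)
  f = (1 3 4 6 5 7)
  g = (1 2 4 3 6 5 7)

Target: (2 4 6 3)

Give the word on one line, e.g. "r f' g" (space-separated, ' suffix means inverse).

f' g

  after f': (1 7 5 6 4 3)
  after g: (2 4 6 3)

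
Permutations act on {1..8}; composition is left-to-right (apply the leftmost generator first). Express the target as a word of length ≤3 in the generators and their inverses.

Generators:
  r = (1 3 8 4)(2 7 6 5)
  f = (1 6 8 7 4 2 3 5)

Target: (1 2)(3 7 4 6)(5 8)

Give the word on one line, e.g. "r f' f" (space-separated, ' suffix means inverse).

  after f': (1 5 3 2 4 7 8 6)
  after r: (1 2)(3 7 4 6)(5 8)

f' r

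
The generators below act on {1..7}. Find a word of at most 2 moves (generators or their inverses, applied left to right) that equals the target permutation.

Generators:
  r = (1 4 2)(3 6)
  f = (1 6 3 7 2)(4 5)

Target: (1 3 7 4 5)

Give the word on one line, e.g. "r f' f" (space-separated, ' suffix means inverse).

f r'

  after f: (1 6 3 7 2)(4 5)
  after r': (1 3 7 4 5)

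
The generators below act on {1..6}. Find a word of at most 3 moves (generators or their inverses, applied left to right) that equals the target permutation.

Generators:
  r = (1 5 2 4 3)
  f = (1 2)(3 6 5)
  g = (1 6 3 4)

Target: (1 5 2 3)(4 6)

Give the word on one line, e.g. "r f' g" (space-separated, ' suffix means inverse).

r' f' g

  after r': (1 3 4 2 5)
  after f': (1 5 2 6 3 4)
  after g: (1 5 2 3)(4 6)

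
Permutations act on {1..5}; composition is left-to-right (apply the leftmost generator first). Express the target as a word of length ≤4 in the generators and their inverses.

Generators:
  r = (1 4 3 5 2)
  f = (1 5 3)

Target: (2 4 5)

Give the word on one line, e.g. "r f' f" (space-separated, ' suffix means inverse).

f r r

  after f: (1 5 3)
  after r: (1 2)(3 4)
  after r: (2 4 5)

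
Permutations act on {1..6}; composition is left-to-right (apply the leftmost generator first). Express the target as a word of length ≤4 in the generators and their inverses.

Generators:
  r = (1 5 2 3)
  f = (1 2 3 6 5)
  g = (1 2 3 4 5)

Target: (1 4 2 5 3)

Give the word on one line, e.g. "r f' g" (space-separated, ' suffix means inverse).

  after g': (1 5 4 3 2)
  after g': (1 4 2 5 3)

g' g'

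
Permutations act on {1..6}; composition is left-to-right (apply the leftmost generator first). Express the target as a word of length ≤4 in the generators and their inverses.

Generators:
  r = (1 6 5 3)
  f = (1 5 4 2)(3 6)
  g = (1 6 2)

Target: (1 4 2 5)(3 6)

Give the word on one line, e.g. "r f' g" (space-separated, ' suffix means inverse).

f' r' r' f'

  after f': (1 2 4 5)(3 6)
  after r': (1 2 4 6 5 3)
  after r': (1 2 4)
  after f': (1 4 2 5)(3 6)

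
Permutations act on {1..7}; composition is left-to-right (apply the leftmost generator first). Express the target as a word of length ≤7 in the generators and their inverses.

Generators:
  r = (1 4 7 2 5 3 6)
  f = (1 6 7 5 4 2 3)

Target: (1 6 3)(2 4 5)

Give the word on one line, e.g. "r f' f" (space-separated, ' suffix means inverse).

  after f': (1 3 2 4 5 7 6)
  after f': (1 2 5 6 3 4 7)
  after r: (1 5)(2 3 7 4)
  after f': (1 7 5 3 6)
  after f': (1 6 3)(2 4 5)

f' f' r f' f'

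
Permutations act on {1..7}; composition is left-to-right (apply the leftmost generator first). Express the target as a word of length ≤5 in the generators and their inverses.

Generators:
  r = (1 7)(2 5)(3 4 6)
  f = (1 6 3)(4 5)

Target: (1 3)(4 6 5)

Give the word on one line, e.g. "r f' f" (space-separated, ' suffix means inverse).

r r f'

  after r: (1 7)(2 5)(3 4 6)
  after r: (3 6 4)
  after f': (1 3)(4 6 5)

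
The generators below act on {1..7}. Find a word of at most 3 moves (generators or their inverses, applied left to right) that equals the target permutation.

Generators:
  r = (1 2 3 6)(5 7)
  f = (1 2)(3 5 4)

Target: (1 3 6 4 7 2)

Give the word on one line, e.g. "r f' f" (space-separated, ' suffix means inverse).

  after r': (1 6 3 2)(5 7)
  after f': (1 6 4 5 7 3)
  after r': (1 3 6 4 7 2)

r' f' r'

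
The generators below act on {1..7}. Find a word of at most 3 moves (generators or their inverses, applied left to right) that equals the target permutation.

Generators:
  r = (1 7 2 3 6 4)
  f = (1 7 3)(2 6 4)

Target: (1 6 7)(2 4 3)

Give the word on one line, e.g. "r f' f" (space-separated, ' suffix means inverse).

r r f

  after r: (1 7 2 3 6 4)
  after r: (1 2 6)(3 4 7)
  after f: (1 6 7)(2 4 3)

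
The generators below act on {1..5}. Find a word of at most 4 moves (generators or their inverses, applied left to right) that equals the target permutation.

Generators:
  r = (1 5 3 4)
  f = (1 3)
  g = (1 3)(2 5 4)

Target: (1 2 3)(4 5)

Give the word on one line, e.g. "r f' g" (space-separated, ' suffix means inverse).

r' g r

  after r': (1 4 3 5)
  after g: (1 2 5 3 4)
  after r: (1 2 3)(4 5)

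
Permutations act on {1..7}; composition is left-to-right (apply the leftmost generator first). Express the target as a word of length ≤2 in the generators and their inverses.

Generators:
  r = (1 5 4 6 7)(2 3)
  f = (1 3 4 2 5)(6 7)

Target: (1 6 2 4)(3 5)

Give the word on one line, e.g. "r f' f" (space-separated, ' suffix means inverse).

r' f

  after r': (1 7 6 4 5)(2 3)
  after f: (1 6 2 4)(3 5)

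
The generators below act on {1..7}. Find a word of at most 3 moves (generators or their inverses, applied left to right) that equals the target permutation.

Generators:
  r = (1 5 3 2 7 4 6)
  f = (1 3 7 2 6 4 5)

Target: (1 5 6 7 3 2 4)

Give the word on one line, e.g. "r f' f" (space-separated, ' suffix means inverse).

f r'

  after f: (1 3 7 2 6 4 5)
  after r': (1 5 6 7 3 2 4)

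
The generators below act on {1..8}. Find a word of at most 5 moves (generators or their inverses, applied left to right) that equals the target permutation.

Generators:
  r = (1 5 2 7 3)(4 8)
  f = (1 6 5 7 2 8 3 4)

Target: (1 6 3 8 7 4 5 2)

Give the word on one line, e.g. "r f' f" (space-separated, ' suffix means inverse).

r f' r'

  after r: (1 5 2 7 3)(4 8)
  after f': (1 6)(2 5 7 8 3 4)
  after r': (1 6 3 8 7 4 5 2)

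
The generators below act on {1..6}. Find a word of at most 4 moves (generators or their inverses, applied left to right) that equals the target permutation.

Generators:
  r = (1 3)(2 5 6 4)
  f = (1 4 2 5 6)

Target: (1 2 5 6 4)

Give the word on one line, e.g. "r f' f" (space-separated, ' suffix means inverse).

f' r r

  after f': (1 6 5 2 4)
  after r: (1 4 3)
  after r: (1 2 5 6 4)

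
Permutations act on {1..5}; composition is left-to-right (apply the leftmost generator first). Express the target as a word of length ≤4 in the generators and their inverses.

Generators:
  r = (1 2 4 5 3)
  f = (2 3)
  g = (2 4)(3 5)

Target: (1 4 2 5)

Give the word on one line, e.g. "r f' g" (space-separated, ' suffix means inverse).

  after f': (2 3)
  after g': (2 5 3 4)
  after r: (1 2 3 5)
  after g': (1 4 2 5)

f' g' r g'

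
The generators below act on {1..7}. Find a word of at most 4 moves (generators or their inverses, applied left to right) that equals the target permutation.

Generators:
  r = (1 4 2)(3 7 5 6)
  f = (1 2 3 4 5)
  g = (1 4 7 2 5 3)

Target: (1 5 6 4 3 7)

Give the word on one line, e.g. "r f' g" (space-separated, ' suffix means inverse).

  after r: (1 4 2)(3 7 5 6)
  after f: (1 5 6 4 3 7)

r f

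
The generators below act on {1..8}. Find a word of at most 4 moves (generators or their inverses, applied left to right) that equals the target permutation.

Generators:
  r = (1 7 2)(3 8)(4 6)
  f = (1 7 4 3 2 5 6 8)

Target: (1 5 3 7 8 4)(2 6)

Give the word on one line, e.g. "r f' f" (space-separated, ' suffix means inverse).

f r f

  after f: (1 7 4 3 2 5 6 8)
  after r: (1 2 5 4 8 7 6 3)
  after f: (1 5 3 7 8 4)(2 6)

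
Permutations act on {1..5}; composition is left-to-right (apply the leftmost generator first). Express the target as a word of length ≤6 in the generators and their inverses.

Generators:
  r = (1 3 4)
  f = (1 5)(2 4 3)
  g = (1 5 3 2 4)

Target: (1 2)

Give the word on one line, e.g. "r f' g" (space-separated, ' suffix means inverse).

f g f' f'

  after f: (1 5)(2 4 3)
  after g: (1 3 4 2)
  after f': (1 4 3 2 5)
  after f': (1 2)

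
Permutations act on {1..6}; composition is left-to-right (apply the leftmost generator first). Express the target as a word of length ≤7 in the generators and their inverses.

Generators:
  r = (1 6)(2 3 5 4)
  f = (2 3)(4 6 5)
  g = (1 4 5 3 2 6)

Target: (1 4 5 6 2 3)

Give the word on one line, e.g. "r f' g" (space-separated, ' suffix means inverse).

  after g: (1 4 5 3 2 6)
  after r': (1 5 2)(3 4)
  after g: (1 3 5 6)(2 4)
  after r: (1 5)(3 4)
  after g': (1 4 5 6 2 3)

g r' g r g'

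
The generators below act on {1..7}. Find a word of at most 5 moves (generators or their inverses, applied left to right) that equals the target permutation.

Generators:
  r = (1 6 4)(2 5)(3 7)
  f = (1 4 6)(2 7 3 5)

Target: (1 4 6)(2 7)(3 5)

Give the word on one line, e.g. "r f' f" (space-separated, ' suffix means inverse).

  after r: (1 6 4)(2 5)(3 7)
  after f: (5 7)
  after f: (1 4 6)(2 7)(3 5)

r f f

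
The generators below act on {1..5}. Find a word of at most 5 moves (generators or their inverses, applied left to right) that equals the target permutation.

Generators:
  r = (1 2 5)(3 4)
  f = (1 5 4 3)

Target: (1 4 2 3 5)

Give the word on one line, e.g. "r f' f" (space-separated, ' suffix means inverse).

f' r r f'

  after f': (1 3 4 5)
  after r: (1 4)(2 5)
  after r: (1 3 4 2)
  after f': (1 4 2 3 5)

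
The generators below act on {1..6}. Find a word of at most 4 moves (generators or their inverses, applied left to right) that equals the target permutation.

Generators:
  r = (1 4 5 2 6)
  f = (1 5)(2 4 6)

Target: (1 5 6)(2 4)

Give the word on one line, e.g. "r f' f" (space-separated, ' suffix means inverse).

  after r': (1 6 2 5 4)
  after f': (1 4 5 2)
  after r: (1 5 6)(2 4)

r' f' r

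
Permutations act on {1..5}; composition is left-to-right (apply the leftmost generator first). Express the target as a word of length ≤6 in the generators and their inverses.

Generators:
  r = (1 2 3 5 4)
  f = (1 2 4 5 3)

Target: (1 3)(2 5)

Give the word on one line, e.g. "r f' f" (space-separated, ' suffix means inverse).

r f r r r

  after r: (1 2 3 5 4)
  after f: (1 4 2)
  after r: (3 5 4)
  after r: (1 2 3 4 5)
  after r: (1 3)(2 5)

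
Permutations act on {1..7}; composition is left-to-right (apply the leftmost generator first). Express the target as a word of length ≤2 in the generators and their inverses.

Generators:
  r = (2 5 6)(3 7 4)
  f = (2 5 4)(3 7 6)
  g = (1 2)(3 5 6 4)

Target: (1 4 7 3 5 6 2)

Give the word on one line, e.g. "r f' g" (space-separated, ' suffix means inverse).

  after g': (1 2)(3 4 6 5)
  after f': (1 4 7 3 5 6 2)

g' f'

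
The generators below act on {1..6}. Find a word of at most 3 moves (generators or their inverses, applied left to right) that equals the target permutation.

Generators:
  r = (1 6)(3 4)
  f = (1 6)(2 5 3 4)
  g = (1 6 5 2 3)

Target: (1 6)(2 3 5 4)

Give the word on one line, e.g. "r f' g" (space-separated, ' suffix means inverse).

r' f' f'

  after r': (1 6)(3 4)
  after f': (2 4 5)
  after f': (1 6)(2 3 5 4)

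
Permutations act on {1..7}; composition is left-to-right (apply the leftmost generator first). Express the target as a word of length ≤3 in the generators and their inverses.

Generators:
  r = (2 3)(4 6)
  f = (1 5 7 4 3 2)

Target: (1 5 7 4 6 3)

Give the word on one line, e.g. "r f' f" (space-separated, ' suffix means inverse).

  after r': (2 3)(4 6)
  after f: (1 5 7 4 6 3)

r' f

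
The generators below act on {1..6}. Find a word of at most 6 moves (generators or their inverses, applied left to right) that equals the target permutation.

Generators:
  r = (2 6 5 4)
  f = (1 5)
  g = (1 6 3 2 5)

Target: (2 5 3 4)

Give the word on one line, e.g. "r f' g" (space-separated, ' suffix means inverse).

r' f g r'

  after r': (2 4 5 6)
  after f: (1 5 6 2 4)
  after g: (2 4 6 5 3)
  after r': (2 5 3 4)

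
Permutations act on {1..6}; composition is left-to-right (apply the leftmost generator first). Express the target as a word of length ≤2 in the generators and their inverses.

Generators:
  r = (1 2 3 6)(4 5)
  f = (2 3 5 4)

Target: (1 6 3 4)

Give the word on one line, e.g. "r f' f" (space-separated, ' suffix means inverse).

  after f: (2 3 5 4)
  after r': (1 6 3 4)

f r'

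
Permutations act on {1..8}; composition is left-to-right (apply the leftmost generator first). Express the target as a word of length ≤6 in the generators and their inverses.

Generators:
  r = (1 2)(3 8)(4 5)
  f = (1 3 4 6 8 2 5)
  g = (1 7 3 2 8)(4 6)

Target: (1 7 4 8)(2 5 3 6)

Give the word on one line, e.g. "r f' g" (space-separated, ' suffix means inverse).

  after g: (1 7 3 2 8)(4 6)
  after f': (1 7)(2 6 3 8 5)
  after f': (1 7 5 8 2 4 3 6)
  after r: (1 7 4 8)(2 5 3 6)

g f' f' r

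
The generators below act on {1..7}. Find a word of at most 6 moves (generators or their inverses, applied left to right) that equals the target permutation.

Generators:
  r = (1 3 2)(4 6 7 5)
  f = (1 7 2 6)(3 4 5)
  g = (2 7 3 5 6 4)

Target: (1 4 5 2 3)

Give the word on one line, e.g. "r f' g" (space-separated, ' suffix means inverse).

f' r' f r

  after f': (1 6 2 7)(3 5 4)
  after r': (1 4)(2 6 3 7)
  after f: (1 5 3 2)(4 7 6)
  after r: (1 4 5 2 3)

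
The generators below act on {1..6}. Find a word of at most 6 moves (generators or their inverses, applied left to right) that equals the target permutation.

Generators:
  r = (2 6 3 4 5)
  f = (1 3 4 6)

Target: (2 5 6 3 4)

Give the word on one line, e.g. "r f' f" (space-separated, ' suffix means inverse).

  after f: (1 3 4 6)
  after r': (1 6)(2 5 4)
  after f': (1 4 2 5 3)
  after f': (1 3 6 4 2 5)
  after f': (2 5 6 3 4)

f r' f' f' f'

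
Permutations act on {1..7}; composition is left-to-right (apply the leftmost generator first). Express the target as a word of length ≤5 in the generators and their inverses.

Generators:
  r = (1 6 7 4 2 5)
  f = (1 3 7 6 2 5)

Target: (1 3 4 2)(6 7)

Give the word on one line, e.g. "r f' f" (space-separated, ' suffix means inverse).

f' r f r'

  after f': (1 5 2 6 7 3)
  after r: (2 7 3 6 4)
  after f: (1 3 2 6 4 5)
  after r': (1 3 4 2)(6 7)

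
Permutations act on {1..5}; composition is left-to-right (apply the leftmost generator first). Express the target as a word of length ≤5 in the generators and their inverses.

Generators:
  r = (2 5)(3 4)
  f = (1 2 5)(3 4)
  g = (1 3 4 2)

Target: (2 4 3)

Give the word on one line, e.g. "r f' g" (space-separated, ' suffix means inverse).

  after g': (1 2 4 3)
  after f': (2 3 5)
  after r': (2 4 3)

g' f' r'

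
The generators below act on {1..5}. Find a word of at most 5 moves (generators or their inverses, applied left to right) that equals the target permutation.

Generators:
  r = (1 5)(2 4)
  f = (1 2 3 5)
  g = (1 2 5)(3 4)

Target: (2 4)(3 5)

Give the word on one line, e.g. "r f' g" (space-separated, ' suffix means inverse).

r g r' g

  after r: (1 5)(2 4)
  after g: (2 3 4 5)
  after r': (1 5 4)(2 3)
  after g: (2 4)(3 5)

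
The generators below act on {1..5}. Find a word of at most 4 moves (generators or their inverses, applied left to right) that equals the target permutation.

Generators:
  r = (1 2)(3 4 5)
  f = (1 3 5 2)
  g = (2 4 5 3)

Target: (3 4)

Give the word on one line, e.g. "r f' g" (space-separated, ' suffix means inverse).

  after r': (1 2)(3 5 4)
  after g': (1 3 4 5 2)
  after f': (3 4)

r' g' f'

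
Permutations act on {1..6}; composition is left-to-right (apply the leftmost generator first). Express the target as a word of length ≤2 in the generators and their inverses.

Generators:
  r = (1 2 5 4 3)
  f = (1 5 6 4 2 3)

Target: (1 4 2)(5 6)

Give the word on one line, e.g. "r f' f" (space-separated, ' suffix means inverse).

r f'

  after r: (1 2 5 4 3)
  after f': (1 4 2)(5 6)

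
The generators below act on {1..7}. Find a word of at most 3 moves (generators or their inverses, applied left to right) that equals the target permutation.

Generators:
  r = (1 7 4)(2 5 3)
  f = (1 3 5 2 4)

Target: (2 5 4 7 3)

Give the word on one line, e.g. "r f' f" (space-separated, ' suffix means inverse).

  after r': (1 4 7)(2 3 5)
  after f: (2 5 4 7 3)

r' f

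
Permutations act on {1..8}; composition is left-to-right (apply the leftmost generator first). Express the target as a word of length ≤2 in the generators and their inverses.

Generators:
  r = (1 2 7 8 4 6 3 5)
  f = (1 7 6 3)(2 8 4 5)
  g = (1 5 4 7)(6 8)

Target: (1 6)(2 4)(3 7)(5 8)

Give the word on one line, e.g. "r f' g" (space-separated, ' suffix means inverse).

  after f: (1 7 6 3)(2 8 4 5)
  after f: (1 6)(2 4)(3 7)(5 8)

f f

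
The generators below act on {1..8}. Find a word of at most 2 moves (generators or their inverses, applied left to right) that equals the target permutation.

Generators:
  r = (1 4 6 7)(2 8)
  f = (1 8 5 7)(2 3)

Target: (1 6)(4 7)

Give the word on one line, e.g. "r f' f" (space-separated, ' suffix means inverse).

r r

  after r: (1 4 6 7)(2 8)
  after r: (1 6)(4 7)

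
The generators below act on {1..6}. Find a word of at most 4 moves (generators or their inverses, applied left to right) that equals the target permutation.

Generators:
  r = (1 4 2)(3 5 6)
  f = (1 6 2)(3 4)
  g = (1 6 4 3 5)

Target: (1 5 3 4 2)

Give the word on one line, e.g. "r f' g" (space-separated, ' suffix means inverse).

  after f': (1 2 6)(3 4)
  after r': (1 4 6 2 5 3)
  after f: (1 3 6)(2 5 4)
  after g: (1 5 3 4 2)

f' r' f g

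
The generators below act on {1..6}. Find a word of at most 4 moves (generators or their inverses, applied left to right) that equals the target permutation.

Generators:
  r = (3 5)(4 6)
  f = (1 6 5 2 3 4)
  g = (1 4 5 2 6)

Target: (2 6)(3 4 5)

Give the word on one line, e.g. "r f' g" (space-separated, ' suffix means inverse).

f' g f' f'

  after f': (1 4 3 2 5 6)
  after g: (1 5)(3 6 4)
  after f': (1 6 3)(2 5 4)
  after f': (2 6)(3 4 5)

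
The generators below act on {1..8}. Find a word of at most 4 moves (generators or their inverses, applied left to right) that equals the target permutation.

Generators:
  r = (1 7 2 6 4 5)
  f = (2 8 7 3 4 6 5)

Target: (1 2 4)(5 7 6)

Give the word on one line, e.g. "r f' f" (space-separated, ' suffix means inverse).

  after r: (1 7 2 6 4 5)
  after r: (1 2 4)(5 7 6)

r r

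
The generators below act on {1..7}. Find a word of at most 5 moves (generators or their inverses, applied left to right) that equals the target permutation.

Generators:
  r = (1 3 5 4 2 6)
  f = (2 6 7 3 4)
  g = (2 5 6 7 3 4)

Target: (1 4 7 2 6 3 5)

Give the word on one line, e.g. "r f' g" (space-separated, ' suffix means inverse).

  after r: (1 3 5 4 2 6)
  after g': (1 7 6)(2 5 3)
  after f': (1 6)(2 5 7)(3 4)
  after g': (1 5 6)(4 7)
  after r: (1 4 7 2 6 3 5)

r g' f' g' r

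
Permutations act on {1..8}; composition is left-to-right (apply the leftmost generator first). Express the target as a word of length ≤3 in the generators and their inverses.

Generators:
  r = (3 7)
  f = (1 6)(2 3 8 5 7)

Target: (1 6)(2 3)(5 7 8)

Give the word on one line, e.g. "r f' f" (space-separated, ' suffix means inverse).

r' f

  after r': (3 7)
  after f: (1 6)(2 3)(5 7 8)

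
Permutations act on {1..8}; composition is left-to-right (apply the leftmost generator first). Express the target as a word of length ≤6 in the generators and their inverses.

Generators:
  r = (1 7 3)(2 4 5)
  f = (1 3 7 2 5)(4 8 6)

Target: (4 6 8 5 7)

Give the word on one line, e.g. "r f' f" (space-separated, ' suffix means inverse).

  after f': (1 5 2 7 3)(4 6 8)
  after f': (1 2 3 5 7)(4 8 6)
  after f': (1 7 5 3 2)
  after f': (1 3 7 2 5)(4 6 8)
  after r: (4 6 8 5 7)

f' f' f' f' r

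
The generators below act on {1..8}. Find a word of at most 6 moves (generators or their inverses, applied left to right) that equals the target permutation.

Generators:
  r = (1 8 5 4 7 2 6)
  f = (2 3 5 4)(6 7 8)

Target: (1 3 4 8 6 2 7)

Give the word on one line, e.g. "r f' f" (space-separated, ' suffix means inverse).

r r r f f

  after r: (1 8 5 4 7 2 6)
  after r: (1 5 7 6 8 4 2)
  after r: (1 4 6 5 2 8 7)
  after f: (1 2 6 4 7)(3 5)
  after f: (1 3 4 8 6 2 7)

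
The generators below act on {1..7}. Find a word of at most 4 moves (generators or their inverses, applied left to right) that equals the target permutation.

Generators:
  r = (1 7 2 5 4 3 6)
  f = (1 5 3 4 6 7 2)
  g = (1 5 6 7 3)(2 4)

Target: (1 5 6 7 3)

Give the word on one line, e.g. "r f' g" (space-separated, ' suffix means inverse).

  after g': (1 3 7 6 5)(2 4)
  after g': (1 7 5 3 6)
  after g': (1 6 3 5 7)(2 4)
  after g': (1 5 6 7 3)

g' g' g' g'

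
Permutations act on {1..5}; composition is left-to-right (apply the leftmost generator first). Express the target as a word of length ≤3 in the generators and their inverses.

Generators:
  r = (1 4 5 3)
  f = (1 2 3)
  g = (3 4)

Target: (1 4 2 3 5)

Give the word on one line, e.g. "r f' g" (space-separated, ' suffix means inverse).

r' g f

  after r': (1 3 5 4)
  after g: (1 4)(3 5)
  after f: (1 4 2 3 5)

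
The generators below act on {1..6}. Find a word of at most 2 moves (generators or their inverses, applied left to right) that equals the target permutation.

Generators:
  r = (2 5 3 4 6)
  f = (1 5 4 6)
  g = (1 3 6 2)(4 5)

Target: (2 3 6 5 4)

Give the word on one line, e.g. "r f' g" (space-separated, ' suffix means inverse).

r r

  after r: (2 5 3 4 6)
  after r: (2 3 6 5 4)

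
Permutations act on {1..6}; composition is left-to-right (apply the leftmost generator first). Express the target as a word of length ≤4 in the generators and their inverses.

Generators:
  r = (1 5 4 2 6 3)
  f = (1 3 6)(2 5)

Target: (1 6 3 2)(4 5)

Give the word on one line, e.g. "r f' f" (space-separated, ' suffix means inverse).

f r'

  after f: (1 3 6)(2 5)
  after r': (1 6 3 2)(4 5)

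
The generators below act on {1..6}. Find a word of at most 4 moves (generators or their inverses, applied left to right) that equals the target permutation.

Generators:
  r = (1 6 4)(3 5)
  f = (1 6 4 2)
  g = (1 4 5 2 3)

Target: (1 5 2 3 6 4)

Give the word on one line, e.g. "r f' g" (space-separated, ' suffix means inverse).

  after g': (1 3 2 5 4)
  after f': (1 3 4 2 5 6)
  after r: (1 5 4 2 3)
  after f: (1 5 2 3 6 4)

g' f' r f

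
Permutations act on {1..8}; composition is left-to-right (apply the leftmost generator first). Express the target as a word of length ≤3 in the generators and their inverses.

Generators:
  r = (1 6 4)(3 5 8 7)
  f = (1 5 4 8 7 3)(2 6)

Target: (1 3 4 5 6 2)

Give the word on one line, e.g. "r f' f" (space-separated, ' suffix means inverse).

f r'

  after f: (1 5 4 8 7 3)(2 6)
  after r': (1 3 4 5 6 2)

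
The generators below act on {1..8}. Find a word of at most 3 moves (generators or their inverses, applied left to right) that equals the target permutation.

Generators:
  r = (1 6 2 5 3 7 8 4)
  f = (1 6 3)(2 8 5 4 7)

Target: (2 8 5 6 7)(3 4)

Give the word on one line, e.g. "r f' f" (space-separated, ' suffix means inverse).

r f'

  after r: (1 6 2 5 3 7 8 4)
  after f': (2 8 5 6 7)(3 4)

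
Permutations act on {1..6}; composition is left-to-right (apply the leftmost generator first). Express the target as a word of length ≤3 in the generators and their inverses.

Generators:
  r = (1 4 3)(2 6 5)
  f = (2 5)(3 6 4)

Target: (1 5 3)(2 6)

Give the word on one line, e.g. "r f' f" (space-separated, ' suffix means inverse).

  after r': (1 3 4)(2 5 6)
  after f: (1 6 5 4)
  after r: (1 5 3)(2 6)

r' f r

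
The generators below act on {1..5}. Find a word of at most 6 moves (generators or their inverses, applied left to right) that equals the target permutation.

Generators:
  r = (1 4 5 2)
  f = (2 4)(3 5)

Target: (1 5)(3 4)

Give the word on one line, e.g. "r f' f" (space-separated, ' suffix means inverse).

  after r: (1 4 5 2)
  after f: (1 2)(3 5 4)
  after r: (2 4 3)
  after r: (1 4 3)(2 5)
  after r: (1 5)(3 4)

r f r r r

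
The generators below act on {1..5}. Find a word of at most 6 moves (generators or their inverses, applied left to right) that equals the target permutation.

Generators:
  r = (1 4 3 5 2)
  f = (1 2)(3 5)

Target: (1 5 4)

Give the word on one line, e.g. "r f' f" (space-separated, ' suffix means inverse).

f r' f f

  after f: (1 2)(3 5)
  after r': (1 5 4)
  after f: (1 3 5 4 2)
  after f: (1 5 4)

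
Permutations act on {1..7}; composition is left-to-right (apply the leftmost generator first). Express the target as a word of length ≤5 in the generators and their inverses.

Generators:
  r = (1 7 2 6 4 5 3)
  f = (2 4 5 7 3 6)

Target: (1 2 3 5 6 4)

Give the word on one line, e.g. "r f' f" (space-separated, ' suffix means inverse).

  after r': (1 3 5 4 6 2 7)
  after f': (1 7)(2 5)(3 4)
  after r: (1 2 3 5 6 4)

r' f' r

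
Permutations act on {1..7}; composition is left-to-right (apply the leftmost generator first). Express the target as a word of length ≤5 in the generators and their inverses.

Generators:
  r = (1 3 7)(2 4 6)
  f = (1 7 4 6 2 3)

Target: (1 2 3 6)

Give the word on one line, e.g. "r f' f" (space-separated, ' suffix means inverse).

  after f: (1 7 4 6 2 3)
  after r: (2 7 6 4)
  after f': (1 3 2)(4 6 7)
  after f': (1 2 3 6)

f r f' f'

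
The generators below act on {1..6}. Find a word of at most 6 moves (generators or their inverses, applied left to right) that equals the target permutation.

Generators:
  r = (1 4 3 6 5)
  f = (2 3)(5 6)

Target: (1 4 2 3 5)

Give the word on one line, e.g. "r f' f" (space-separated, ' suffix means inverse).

  after r: (1 4 3 6 5)
  after f': (1 4 2 3 5)
  after f': (1 4 3 6 5)
  after f': (1 4 2 3 5)

r f' f' f'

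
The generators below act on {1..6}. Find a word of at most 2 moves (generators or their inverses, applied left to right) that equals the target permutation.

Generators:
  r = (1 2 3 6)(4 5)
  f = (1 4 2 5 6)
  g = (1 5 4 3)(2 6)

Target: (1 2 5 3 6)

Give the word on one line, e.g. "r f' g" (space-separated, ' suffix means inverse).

r' g

  after r': (1 6 3 2)(4 5)
  after g: (1 2 5 3 6)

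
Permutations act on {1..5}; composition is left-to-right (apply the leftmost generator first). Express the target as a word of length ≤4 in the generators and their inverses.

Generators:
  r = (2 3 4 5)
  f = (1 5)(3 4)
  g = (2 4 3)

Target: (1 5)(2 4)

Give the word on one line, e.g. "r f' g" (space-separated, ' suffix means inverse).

  after g': (2 3 4)
  after f': (1 5)(2 4)

g' f'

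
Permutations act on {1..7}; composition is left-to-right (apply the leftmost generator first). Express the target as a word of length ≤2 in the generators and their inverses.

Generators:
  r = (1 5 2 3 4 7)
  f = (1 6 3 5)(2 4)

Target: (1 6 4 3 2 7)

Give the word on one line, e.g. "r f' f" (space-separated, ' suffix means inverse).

f r

  after f: (1 6 3 5)(2 4)
  after r: (1 6 4 3 2 7)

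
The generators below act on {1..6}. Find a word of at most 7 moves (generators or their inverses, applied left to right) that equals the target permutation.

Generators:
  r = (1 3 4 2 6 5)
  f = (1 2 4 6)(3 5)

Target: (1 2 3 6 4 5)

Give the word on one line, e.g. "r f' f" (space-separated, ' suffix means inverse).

  after f: (1 2 4 6)(3 5)
  after r: (1 6 3)(4 5)
  after r: (1 5 2 6 4)
  after r: (2 5 6)(3 4)
  after f: (1 2 3 6 4 5)

f r r r f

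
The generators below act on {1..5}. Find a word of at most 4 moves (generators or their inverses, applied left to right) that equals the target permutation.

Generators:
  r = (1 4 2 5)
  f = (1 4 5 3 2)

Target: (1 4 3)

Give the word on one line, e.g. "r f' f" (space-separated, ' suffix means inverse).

r f' r

  after r: (1 4 2 5)
  after f': (2 4 3 5)
  after r: (1 4 3)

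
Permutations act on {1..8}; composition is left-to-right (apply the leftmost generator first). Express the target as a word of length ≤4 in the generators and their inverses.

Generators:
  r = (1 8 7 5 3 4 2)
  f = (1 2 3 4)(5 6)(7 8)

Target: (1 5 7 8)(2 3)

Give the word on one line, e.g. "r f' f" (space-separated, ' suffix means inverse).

f' f' r'

  after f': (1 4 3 2)(5 6)(7 8)
  after f': (1 3)(2 4)
  after r': (1 5 7 8)(2 3)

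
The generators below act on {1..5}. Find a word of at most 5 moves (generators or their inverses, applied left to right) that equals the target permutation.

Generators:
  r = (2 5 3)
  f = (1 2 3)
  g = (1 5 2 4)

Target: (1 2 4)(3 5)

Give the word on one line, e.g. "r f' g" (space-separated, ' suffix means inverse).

  after f: (1 2 3)
  after f: (1 3 2)
  after r': (1 5 2)
  after f: (1 5 3)
  after g: (1 2 4)(3 5)

f f r' f g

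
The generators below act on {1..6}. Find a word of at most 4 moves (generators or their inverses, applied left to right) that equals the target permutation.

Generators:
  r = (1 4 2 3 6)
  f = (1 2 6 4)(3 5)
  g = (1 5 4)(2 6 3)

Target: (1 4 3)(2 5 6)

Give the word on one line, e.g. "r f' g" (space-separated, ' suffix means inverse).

  after f: (1 2 6 4)(3 5)
  after g: (1 6)(2 3 4 5)
  after f: (1 4 3)(2 5 6)

f g f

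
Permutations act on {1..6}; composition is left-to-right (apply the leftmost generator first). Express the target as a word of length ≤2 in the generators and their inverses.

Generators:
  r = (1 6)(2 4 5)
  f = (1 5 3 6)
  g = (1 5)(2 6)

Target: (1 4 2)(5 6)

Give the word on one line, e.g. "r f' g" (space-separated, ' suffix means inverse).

  after g: (1 5)(2 6)
  after r': (1 4 2)(5 6)

g r'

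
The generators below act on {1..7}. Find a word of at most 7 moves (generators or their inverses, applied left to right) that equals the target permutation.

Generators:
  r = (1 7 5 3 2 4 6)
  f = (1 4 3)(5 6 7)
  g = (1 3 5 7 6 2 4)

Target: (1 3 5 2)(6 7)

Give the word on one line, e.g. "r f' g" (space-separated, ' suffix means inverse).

  after g: (1 3 5 7 6 2 4)
  after r': (1 5)(3 7 4 6)
  after f: (1 6)(3 5 4 7)
  after r': (1 4)(2 3 7 5)
  after f: (1 3 5 2)(6 7)

g r' f r' f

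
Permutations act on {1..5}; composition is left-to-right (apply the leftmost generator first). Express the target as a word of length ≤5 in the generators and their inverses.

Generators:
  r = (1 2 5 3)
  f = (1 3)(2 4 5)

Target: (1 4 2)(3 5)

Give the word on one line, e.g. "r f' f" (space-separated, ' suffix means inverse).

r r f'

  after r: (1 2 5 3)
  after r: (1 5)(2 3)
  after f': (1 4 2)(3 5)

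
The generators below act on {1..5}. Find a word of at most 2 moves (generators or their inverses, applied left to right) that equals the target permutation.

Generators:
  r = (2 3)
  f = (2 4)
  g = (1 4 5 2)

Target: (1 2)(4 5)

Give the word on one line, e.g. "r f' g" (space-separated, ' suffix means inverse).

f g'

  after f: (2 4)
  after g': (1 2)(4 5)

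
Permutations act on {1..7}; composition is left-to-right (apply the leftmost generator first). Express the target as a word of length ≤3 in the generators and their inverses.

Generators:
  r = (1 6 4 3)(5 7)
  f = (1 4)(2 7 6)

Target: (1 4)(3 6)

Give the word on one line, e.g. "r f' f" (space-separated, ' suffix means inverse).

  after r': (1 3 4 6)(5 7)
  after r': (1 4)(3 6)

r' r'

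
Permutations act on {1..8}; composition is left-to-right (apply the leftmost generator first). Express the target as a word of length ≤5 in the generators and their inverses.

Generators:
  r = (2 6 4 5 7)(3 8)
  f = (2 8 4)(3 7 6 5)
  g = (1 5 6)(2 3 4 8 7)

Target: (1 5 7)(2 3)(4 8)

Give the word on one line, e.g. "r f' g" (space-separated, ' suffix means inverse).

  after g: (1 5 6)(2 3 4 8 7)
  after r: (1 7 6)(2 8)(3 5 4)
  after f: (1 6)(2 4 7 5)
  after g': (1 5 7)(2 3)(4 8)

g r f g'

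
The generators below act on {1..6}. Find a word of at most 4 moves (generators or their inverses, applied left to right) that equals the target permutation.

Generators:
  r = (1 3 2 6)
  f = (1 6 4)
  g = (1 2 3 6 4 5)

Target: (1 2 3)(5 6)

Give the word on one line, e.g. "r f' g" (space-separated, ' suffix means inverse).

g r' f g'

  after g: (1 2 3 6 4 5)
  after r': (1 3 2)(4 5 6)
  after f: (1 3 2 6)(4 5)
  after g': (1 2 3)(5 6)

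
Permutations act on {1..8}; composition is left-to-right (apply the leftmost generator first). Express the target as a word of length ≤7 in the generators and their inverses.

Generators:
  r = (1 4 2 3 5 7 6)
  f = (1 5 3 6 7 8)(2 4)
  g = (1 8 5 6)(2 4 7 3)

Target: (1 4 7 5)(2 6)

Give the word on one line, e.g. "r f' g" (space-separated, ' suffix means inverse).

  after g: (1 8 5 6)(2 4 7 3)
  after f': (1 7 5 3 4 6 8)
  after g: (1 3 7 6 5 2 4)
  after r': (1 2)(3 5 4 6)
  after r': (1 4 7 5)(2 6)

g f' g r' r'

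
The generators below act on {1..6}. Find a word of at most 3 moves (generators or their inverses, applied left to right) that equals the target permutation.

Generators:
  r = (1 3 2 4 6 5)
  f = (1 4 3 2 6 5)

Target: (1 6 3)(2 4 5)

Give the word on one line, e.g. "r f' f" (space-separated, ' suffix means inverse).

f' f'

  after f': (1 5 6 2 3 4)
  after f': (1 6 3)(2 4 5)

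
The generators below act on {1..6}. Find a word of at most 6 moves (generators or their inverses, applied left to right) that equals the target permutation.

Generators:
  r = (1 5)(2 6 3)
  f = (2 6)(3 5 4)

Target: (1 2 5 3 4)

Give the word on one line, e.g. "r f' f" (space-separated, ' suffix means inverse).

r' f' r' f'

  after r': (1 5)(2 3 6)
  after f': (1 3 2 4 5)
  after r': (1 6 2 4)
  after f': (1 2 5 3 4)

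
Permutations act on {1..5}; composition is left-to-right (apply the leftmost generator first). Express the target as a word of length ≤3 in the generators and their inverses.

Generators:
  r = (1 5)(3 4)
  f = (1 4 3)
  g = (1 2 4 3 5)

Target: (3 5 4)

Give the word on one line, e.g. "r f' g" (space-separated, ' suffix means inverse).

r' f' r

  after r': (1 5)(3 4)
  after f': (1 5 3)
  after r: (3 5 4)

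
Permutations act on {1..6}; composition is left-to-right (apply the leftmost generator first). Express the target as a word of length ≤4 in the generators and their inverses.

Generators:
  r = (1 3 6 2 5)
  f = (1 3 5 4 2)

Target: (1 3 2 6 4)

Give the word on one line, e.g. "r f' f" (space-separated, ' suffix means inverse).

  after r: (1 3 6 2 5)
  after f': (2 3 6 4 5)
  after r: (1 3 2 6 4)

r f' r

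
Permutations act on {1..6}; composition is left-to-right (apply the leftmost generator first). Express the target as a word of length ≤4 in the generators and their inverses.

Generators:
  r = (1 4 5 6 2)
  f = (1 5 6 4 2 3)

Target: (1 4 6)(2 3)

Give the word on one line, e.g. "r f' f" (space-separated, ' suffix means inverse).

  after f: (1 5 6 4 2 3)
  after r': (1 4 6)(2 3)

f r'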